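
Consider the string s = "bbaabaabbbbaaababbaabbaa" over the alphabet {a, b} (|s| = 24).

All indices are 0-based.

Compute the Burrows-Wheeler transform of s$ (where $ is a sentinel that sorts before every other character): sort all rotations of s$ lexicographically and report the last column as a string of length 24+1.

aabbbabbaaababbbbaaab$aba

rank  rotation                   last
    0  $bbaabaabbbbaaababbaabbaa  a
    1  a$bbaabaabbbbaaababbaabba  a
    2  aa$bbaabaabbbbaaababbaabb  b
    3  aaababbaabbaa$bbaabaabbbb  b
    4  aabaabbbbaaababbaabbaa$bb  b
    5  aababbaabbaa$bbaabaabbbba  a
    6  aabbaa$bbaabaabbbbaaababb  b
    7  aabbbbaaababbaabbaa$bbaab  b
    8  abaabbbbaaababbaabbaa$bba  a
    9  ababbaabbaa$bbaabaabbbbaa  a
   10  abbaa$bbaabaabbbbaaababba  a
   11  abbaabbaa$bbaabaabbbbaaab  b
   12  abbbbaaababbaabbaa$bbaaba  a
   13  baa$bbaabaabbbbaaababbaab  b
   14  baaababbaabbaa$bbaabaabbb  b
   15  baabaabbbbaaababbaabbaa$b  b
   16  baabbaa$bbaabaabbbbaaabab  b
   17  baabbbbaaababbaabbaa$bbaa  a
   18  babbaabbaa$bbaabaabbbbaaa  a
   19  bbaa$bbaabaabbbbaaababbaa  a
   20  bbaaababbaabbaa$bbaabaabb  b
   21  bbaabaabbbbaaababbaabbaa$  $
   22  bbaabbaa$bbaabaabbbbaaaba  a
   23  bbbaaababbaabbaa$bbaabaab  b
   24  bbbbaaababbaabbaa$bbaabaa  a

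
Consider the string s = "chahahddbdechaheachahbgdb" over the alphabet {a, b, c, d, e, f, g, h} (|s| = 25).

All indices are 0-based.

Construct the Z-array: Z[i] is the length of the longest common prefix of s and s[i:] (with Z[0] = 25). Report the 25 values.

[25, 0, 0, 0, 0, 0, 0, 0, 0, 0, 0, 4, 0, 0, 0, 0, 0, 4, 0, 0, 0, 0, 0, 0, 0]

Z[0]=25
i=1: outside box; Z[1]=0
i=2: outside box; Z[2]=0
i=3: outside box; Z[3]=0
i=4: outside box; Z[4]=0
i=5: outside box; Z[5]=0
i=6: outside box; Z[6]=0
i=7: outside box; Z[7]=0
i=8: outside box; Z[8]=0
i=9: outside box; Z[9]=0
i=10: outside box; Z[10]=0
i=11: outside box; Z[11]=4 grow→box=[11,15)
i=12: min(r-i=3, Z[1]=0)=0; Z[12]=0
i=13: min(r-i=2, Z[2]=0)=0; Z[13]=0
i=14: min(r-i=1, Z[3]=0)=0; Z[14]=0
i=15: outside box; Z[15]=0
i=16: outside box; Z[16]=0
i=17: outside box; Z[17]=4 grow→box=[17,21)
i=18: min(r-i=3, Z[1]=0)=0; Z[18]=0
i=19: min(r-i=2, Z[2]=0)=0; Z[19]=0
i=20: min(r-i=1, Z[3]=0)=0; Z[20]=0
i=21: outside box; Z[21]=0
i=22: outside box; Z[22]=0
i=23: outside box; Z[23]=0
i=24: outside box; Z[24]=0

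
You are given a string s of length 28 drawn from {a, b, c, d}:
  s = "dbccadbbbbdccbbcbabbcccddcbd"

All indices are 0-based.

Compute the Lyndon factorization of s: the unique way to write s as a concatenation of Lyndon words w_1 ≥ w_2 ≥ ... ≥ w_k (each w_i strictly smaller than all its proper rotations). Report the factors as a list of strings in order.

emit factor 1: 'd' (i=0, period=1)
emit factor 2: 'bcc' (i=1, period=3)
emit factor 3: 'adbbbbdccbbcb' (i=4, period=13)
emit factor 4: 'abbcccddcbd' (i=17, period=11)

["d", "bcc", "adbbbbdccbbcb", "abbcccddcbd"]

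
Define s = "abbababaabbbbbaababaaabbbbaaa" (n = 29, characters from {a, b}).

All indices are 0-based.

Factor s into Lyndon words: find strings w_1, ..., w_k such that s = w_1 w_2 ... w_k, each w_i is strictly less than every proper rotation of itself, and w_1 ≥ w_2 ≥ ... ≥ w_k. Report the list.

["abb", "ab", "ab", "aabbbbb", "aabab", "aaabbbb", "a", "a", "a"]

emit factor 1: 'abb' (i=0, period=3)
emit factor 2: 'ab' (i=3, period=2)
emit factor 3: 'ab' (i=5, period=2)
emit factor 4: 'aabbbbb' (i=7, period=7)
emit factor 5: 'aabab' (i=14, period=5)
emit factor 6: 'aaabbbb' (i=19, period=7)
emit factor 7: 'a' (i=26, period=1)
emit factor 8: 'a' (i=27, period=1)
emit factor 9: 'a' (i=28, period=1)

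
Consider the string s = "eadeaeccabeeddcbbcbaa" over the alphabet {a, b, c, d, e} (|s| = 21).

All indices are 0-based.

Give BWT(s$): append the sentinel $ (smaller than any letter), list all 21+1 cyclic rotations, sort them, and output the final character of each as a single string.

rank  rotation                last
    0  $eadeaeccabeeddcbbcbaa  a
    1  a$eadeaeccabeeddcbbcba  a
    2  aa$eadeaeccabeeddcbbcb  b
    3  abeeddcbbcbaa$eadeaecc  c
    4  adeaeccabeeddcbbcbaa$e  e
    5  aeccabeeddcbbcbaa$eade  e
    6  baa$eadeaeccabeeddcbbc  c
    7  bbcbaa$eadeaeccabeeddc  c
    8  bcbaa$eadeaeccabeeddcb  b
    9  beeddcbbcbaa$eadeaecca  a
   10  cabeeddcbbcbaa$eadeaec  c
   11  cbaa$eadeaeccabeeddcbb  b
   12  cbbcbaa$eadeaeccabeedd  d
   13  ccabeeddcbbcbaa$eadeae  e
   14  dcbbcbaa$eadeaeccabeed  d
   15  ddcbbcbaa$eadeaeccabee  e
   16  deaeccabeeddcbbcbaa$ea  a
   17  eadeaeccabeeddcbbcbaa$  $
   18  eaeccabeeddcbbcbaa$ead  d
   19  eccabeeddcbbcbaa$eadea  a
   20  eddcbbcbaa$eadeaeccabe  e
   21  eeddcbbcbaa$eadeaeccab  b

aabceeccbacbdedea$daeb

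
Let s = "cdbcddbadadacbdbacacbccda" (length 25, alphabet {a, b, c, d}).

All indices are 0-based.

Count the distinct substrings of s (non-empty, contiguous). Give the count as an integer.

rank→(start, suffix):
  0 → (24, 'a')
  1 → (16, 'acacbccda')
  2 → (18, 'acbccda')
  3 → (11, 'acbdbacacbccda')
  4 → (9, 'adacbdbacacbccda')
  5 → (7, 'adadacbdbacacbccda')
  6 → (15, 'bacacbccda')
  7 → (6, 'badadacbdbacacbccda')
  8 → (20, 'bccda')
  9 → (2, 'bcddbadadacbdbacacbccda')
  10 → (13, 'bdbacacbccda')
  11 → (17, 'cacbccda')
  12 → (19, 'cbccda')
  13 → (12, 'cbdbacacbccda')
  14 → (21, 'ccda')
  15 → (22, 'cda')
  16 → (0, 'cdbcddbadadacbdbacacbccda')
  17 → (3, 'cddbadadacbdbacacbccda')
  18 → (23, 'da')
  19 → (10, 'dacbdbacacbccda')
  20 → (8, 'dadacbdbacacbccda')
  21 → (14, 'dbacacbccda')
  22 → (5, 'dbadadacbdbacacbccda')
  23 → (1, 'dbcddbadadacbdbacacbccda')
  24 → (4, 'ddbadadacbdbacacbccda')

SA = [24, 16, 18, 11, 9, 7, 15, 6, 20, 2, 13, 17, 19, 12, 21, 22, 0, 3, 23, 10, 8, 14, 5, 1, 4]
i: (SA[i-1],SA[i]) lcp shared
  1: (24,16) 1 'a'
  2: (16,18) 2 'ac'
  3: (18,11) 3 'acb'
  4: (11,9) 1 'a'
  5: (9,7) 3 'ada'
  6: (7,15) 0 ''
  7: (15,6) 2 'ba'
  8: (6,20) 1 'b'
  9: (20,2) 2 'bc'
  10: (2,13) 1 'b'
  11: (13,17) 0 ''
  12: (17,19) 1 'c'
  13: (19,12) 2 'cb'
  14: (12,21) 1 'c'
  15: (21,22) 1 'c'
  16: (22,0) 2 'cd'
  17: (0,3) 2 'cd'
  18: (3,23) 0 ''
  19: (23,10) 2 'da'
  20: (10,8) 2 'da'
  21: (8,14) 1 'd'
  22: (14,5) 3 'dba'
  23: (5,1) 2 'db'
  24: (1,4) 1 'd'

n(n+1)/2 = 25·26/2 = 325
Σ LCP = 0 + 1 + 2 + 3 + 1 + 3 + 0 + 2 + 1 + 2 + 1 + 0 + 1 + 2 + 1 + 1 + 2 + 2 + 0 + 2 + 2 + 1 + 3 + 2 + 1 = 36
distinct = 325 − 36 = 289

289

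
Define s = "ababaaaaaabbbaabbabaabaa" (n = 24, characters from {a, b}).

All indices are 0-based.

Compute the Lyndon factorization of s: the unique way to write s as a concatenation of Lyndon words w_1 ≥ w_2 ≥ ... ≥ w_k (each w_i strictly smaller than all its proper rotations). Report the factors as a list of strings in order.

["ab", "ab", "aaaaaabbbaabbabaab", "a", "a"]

emit factor 1: 'ab' (i=0, period=2)
emit factor 2: 'ab' (i=2, period=2)
emit factor 3: 'aaaaaabbbaabbabaab' (i=4, period=18)
emit factor 4: 'a' (i=22, period=1)
emit factor 5: 'a' (i=23, period=1)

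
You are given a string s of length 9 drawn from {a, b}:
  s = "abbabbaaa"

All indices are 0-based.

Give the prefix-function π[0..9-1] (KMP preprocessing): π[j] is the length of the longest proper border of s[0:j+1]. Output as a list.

π[0] = 0
j=1 s[j]='b': π[1]=0 (border '')
j=2 s[j]='b': π[2]=0 (border '')
j=3 s[j]='a': π[3]=1 (border 'a')
j=4 s[j]='b': π[4]=2 (border 'ab')
j=5 s[j]='b': π[5]=3 (border 'abb')
j=6 s[j]='a': π[6]=4 (border 'abba')
j=7 s[j]='a': k: 4→1→0; π[7]=1 (border 'a')
j=8 s[j]='a': k: 1→0; π[8]=1 (border 'a')

[0, 0, 0, 1, 2, 3, 4, 1, 1]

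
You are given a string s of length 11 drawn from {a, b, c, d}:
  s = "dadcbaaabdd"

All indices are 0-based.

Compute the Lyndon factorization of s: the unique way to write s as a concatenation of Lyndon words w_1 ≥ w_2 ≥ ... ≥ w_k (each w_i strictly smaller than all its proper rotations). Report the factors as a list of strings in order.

emit factor 1: 'd' (i=0, period=1)
emit factor 2: 'adcb' (i=1, period=4)
emit factor 3: 'aaabdd' (i=5, period=6)

["d", "adcb", "aaabdd"]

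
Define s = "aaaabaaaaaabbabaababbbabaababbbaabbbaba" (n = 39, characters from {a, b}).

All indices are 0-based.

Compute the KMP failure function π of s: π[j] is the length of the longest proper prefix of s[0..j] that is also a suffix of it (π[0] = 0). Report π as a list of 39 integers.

[0, 1, 2, 3, 0, 1, 2, 3, 4, 4, 4, 5, 0, 1, 0, 1, 2, 0, 1, 0, 0, 0, 1, 0, 1, 2, 0, 1, 0, 0, 0, 1, 2, 0, 0, 0, 1, 0, 1]

π[0] = 0
j=1 s[j]='a': π[1]=1 (border 'a')
j=2 s[j]='a': π[2]=2 (border 'aa')
j=3 s[j]='a': π[3]=3 (border 'aaa')
j=4 s[j]='b': k: 3→2→1→0; π[4]=0 (border '')
j=5 s[j]='a': π[5]=1 (border 'a')
j=6 s[j]='a': π[6]=2 (border 'aa')
j=7 s[j]='a': π[7]=3 (border 'aaa')
j=8 s[j]='a': π[8]=4 (border 'aaaa')
j=9 s[j]='a': k: 4→3; π[9]=4 (border 'aaaa')
j=10 s[j]='a': k: 4→3; π[10]=4 (border 'aaaa')
j=11 s[j]='b': π[11]=5 (border 'aaaab')
j=12 s[j]='b': k: 5→0; π[12]=0 (border '')
j=13 s[j]='a': π[13]=1 (border 'a')
j=14 s[j]='b': k: 1→0; π[14]=0 (border '')
j=15 s[j]='a': π[15]=1 (border 'a')
j=16 s[j]='a': π[16]=2 (border 'aa')
j=17 s[j]='b': k: 2→1→0; π[17]=0 (border '')
j=18 s[j]='a': π[18]=1 (border 'a')
j=19 s[j]='b': k: 1→0; π[19]=0 (border '')
j=20 s[j]='b': π[20]=0 (border '')
j=21 s[j]='b': π[21]=0 (border '')
j=22 s[j]='a': π[22]=1 (border 'a')
j=23 s[j]='b': k: 1→0; π[23]=0 (border '')
j=24 s[j]='a': π[24]=1 (border 'a')
j=25 s[j]='a': π[25]=2 (border 'aa')
j=26 s[j]='b': k: 2→1→0; π[26]=0 (border '')
j=27 s[j]='a': π[27]=1 (border 'a')
j=28 s[j]='b': k: 1→0; π[28]=0 (border '')
j=29 s[j]='b': π[29]=0 (border '')
j=30 s[j]='b': π[30]=0 (border '')
j=31 s[j]='a': π[31]=1 (border 'a')
j=32 s[j]='a': π[32]=2 (border 'aa')
j=33 s[j]='b': k: 2→1→0; π[33]=0 (border '')
j=34 s[j]='b': π[34]=0 (border '')
j=35 s[j]='b': π[35]=0 (border '')
j=36 s[j]='a': π[36]=1 (border 'a')
j=37 s[j]='b': k: 1→0; π[37]=0 (border '')
j=38 s[j]='a': π[38]=1 (border 'a')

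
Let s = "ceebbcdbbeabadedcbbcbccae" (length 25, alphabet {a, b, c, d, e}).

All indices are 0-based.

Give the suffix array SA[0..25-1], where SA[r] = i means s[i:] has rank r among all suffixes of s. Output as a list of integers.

[10, 12, 23, 11, 17, 3, 7, 18, 20, 4, 8, 22, 16, 19, 21, 5, 0, 6, 15, 13, 24, 9, 2, 14, 1]

rank→(start, suffix):
  0 → (10, 'abadedcbbcbccae')
  1 → (12, 'adedcbbcbccae')
  2 → (23, 'ae')
  3 → (11, 'badedcbbcbccae')
  4 → (17, 'bbcbccae')
  5 → (3, 'bbcdbbeabadedcbbcbccae')
  6 → (7, 'bbeabadedcbbcbccae')
  7 → (18, 'bcbccae')
  8 → (20, 'bccae')
  9 → (4, 'bcdbbeabadedcbbcbccae')
  10 → (8, 'beabadedcbbcbccae')
  11 → (22, 'cae')
  12 → (16, 'cbbcbccae')
  13 → (19, 'cbccae')
  14 → (21, 'ccae')
  15 → (5, 'cdbbeabadedcbbcbccae')
  16 → (0, 'ceebbcdbbeabadedcbbcbccae')
  17 → (6, 'dbbeabadedcbbcbccae')
  18 → (15, 'dcbbcbccae')
  19 → (13, 'dedcbbcbccae')
  20 → (24, 'e')
  21 → (9, 'eabadedcbbcbccae')
  22 → (2, 'ebbcdbbeabadedcbbcbccae')
  23 → (14, 'edcbbcbccae')
  24 → (1, 'eebbcdbbeabadedcbbcbccae')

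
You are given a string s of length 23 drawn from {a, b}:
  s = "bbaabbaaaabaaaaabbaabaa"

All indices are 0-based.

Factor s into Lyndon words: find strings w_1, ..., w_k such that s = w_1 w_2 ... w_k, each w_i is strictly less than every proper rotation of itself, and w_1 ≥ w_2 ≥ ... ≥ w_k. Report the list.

["b", "b", "aabb", "aaaab", "aaaaabbaab", "a", "a"]

emit factor 1: 'b' (i=0, period=1)
emit factor 2: 'b' (i=1, period=1)
emit factor 3: 'aabb' (i=2, period=4)
emit factor 4: 'aaaab' (i=6, period=5)
emit factor 5: 'aaaaabbaab' (i=11, period=10)
emit factor 6: 'a' (i=21, period=1)
emit factor 7: 'a' (i=22, period=1)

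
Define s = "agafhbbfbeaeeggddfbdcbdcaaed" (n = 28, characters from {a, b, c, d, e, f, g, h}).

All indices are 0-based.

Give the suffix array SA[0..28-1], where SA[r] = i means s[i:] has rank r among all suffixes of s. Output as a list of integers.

[24, 25, 10, 2, 0, 5, 21, 18, 8, 6, 23, 20, 27, 22, 19, 15, 16, 9, 26, 11, 12, 17, 7, 3, 1, 14, 13, 4]

rank→(start, suffix):
  0 → (24, 'aaed')
  1 → (25, 'aed')
  2 → (10, 'aeeggddfbdcbdcaaed')
  3 → (2, 'afhbbfbeaeeggddfbdcbdcaaed')
  4 → (0, 'agafhbbfbeaeeggddfbdcbdcaaed')
  5 → (5, 'bbfbeaeeggddfbdcbdcaaed')
  6 → (21, 'bdcaaed')
  7 → (18, 'bdcbdcaaed')
  8 → (8, 'beaeeggddfbdcbdcaaed')
  9 → (6, 'bfbeaeeggddfbdcbdcaaed')
  10 → (23, 'caaed')
  11 → (20, 'cbdcaaed')
  12 → (27, 'd')
  13 → (22, 'dcaaed')
  14 → (19, 'dcbdcaaed')
  15 → (15, 'ddfbdcbdcaaed')
  16 → (16, 'dfbdcbdcaaed')
  17 → (9, 'eaeeggddfbdcbdcaaed')
  18 → (26, 'ed')
  19 → (11, 'eeggddfbdcbdcaaed')
  20 → (12, 'eggddfbdcbdcaaed')
  21 → (17, 'fbdcbdcaaed')
  22 → (7, 'fbeaeeggddfbdcbdcaaed')
  23 → (3, 'fhbbfbeaeeggddfbdcbdcaaed')
  24 → (1, 'gafhbbfbeaeeggddfbdcbdcaaed')
  25 → (14, 'gddfbdcbdcaaed')
  26 → (13, 'ggddfbdcbdcaaed')
  27 → (4, 'hbbfbeaeeggddfbdcbdcaaed')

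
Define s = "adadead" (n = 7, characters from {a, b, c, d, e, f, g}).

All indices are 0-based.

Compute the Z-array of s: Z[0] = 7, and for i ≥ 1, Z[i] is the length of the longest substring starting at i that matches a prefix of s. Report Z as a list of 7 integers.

Z[0]=7
i=1: outside box; Z[1]=0
i=2: outside box; Z[2]=2 extend→box=[2,4)
i=3: min(r-i=1, Z[1]=0)=0; Z[3]=0
i=4: outside box; Z[4]=0
i=5: outside box; Z[5]=2 extend→box=[5,7)
i=6: min(r-i=1, Z[1]=0)=0; Z[6]=0

[7, 0, 2, 0, 0, 2, 0]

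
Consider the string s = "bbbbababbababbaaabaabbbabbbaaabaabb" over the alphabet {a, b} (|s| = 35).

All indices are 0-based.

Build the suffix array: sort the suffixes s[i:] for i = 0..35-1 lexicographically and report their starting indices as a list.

[27, 14, 28, 15, 31, 18, 29, 16, 9, 4, 32, 11, 6, 23, 19, 34, 26, 13, 30, 17, 8, 3, 10, 5, 22, 33, 25, 12, 7, 2, 21, 24, 1, 20, 0]

rank→(start, suffix):
  0 → (27, 'aaabaabb')
  1 → (14, 'aaabaabbbabbbaaabaabb')
  2 → (28, 'aabaabb')
  3 → (15, 'aabaabbbabbbaaabaabb')
  4 → (31, 'aabb')
  5 → (18, 'aabbbabbbaaabaabb')
  6 → (29, 'abaabb')
  7 → (16, 'abaabbbabbbaaabaabb')
  8 → (9, 'ababbaaabaabbbabbbaaabaabb')
  9 → (4, 'ababbababbaaabaabbbabbbaaabaabb')
  10 → (32, 'abb')
  11 → (11, 'abbaaabaabbbabbbaaabaabb')
  12 → (6, 'abbababbaaabaabbbabbbaaabaabb')
  13 → (23, 'abbbaaabaabb')
  14 → (19, 'abbbabbbaaabaabb')
  15 → (34, 'b')
  16 → (26, 'baaabaabb')
  17 → (13, 'baaabaabbbabbbaaabaabb')
  18 → (30, 'baabb')
  19 → (17, 'baabbbabbbaaabaabb')
  20 → (8, 'bababbaaabaabbbabbbaaabaabb')
  21 → (3, 'bababbababbaaabaabbbabbbaaabaabb')
  22 → (10, 'babbaaabaabbbabbbaaabaabb')
  23 → (5, 'babbababbaaabaabbbabbbaaabaabb')
  24 → (22, 'babbbaaabaabb')
  25 → (33, 'bb')
  26 → (25, 'bbaaabaabb')
  27 → (12, 'bbaaabaabbbabbbaaabaabb')
  28 → (7, 'bbababbaaabaabbbabbbaaabaabb')
  29 → (2, 'bbababbababbaaabaabbbabbbaaabaabb')
  30 → (21, 'bbabbbaaabaabb')
  31 → (24, 'bbbaaabaabb')
  32 → (1, 'bbbababbababbaaabaabbbabbbaaabaabb')
  33 → (20, 'bbbabbbaaabaabb')
  34 → (0, 'bbbbababbababbaaabaabbbabbbaaabaabb')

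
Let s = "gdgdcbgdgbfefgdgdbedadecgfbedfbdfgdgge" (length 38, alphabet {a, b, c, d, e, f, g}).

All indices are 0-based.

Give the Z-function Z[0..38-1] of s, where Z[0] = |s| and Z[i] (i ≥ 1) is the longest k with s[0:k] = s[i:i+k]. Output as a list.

[38, 0, 2, 0, 0, 0, 3, 0, 1, 0, 0, 0, 0, 4, 0, 2, 0, 0, 0, 0, 0, 0, 0, 0, 1, 0, 0, 0, 0, 0, 0, 0, 0, 3, 0, 1, 1, 0]

Z[0]=38
i=1: i≥r, start 0; Z[1]=0
i=2: i≥r, start 0; Z[2]=2 grow→box=[2,4)
i=3: min(r-i=1, Z[1]=0)=0; Z[3]=0
i=4: i≥r, start 0; Z[4]=0
i=5: i≥r, start 0; Z[5]=0
i=6: i≥r, start 0; Z[6]=3 grow→box=[6,9)
i=7: min(r-i=2, Z[1]=0)=0; Z[7]=0
i=8: min(r-i=1, Z[2]=2)=1; Z[8]=1
i=9: i≥r, start 0; Z[9]=0
i=10: i≥r, start 0; Z[10]=0
i=11: i≥r, start 0; Z[11]=0
i=12: i≥r, start 0; Z[12]=0
i=13: i≥r, start 0; Z[13]=4 grow→box=[13,17)
i=14: min(r-i=3, Z[1]=0)=0; Z[14]=0
i=15: min(r-i=2, Z[2]=2)=2; Z[15]=2
i=16: min(r-i=1, Z[3]=0)=0; Z[16]=0
i=17: i≥r, start 0; Z[17]=0
i=18: i≥r, start 0; Z[18]=0
i=19: i≥r, start 0; Z[19]=0
i=20: i≥r, start 0; Z[20]=0
i=21: i≥r, start 0; Z[21]=0
i=22: i≥r, start 0; Z[22]=0
i=23: i≥r, start 0; Z[23]=0
i=24: i≥r, start 0; Z[24]=1 grow→box=[24,25)
i=25: i≥r, start 0; Z[25]=0
i=26: i≥r, start 0; Z[26]=0
i=27: i≥r, start 0; Z[27]=0
i=28: i≥r, start 0; Z[28]=0
i=29: i≥r, start 0; Z[29]=0
i=30: i≥r, start 0; Z[30]=0
i=31: i≥r, start 0; Z[31]=0
i=32: i≥r, start 0; Z[32]=0
i=33: i≥r, start 0; Z[33]=3 grow→box=[33,36)
i=34: min(r-i=2, Z[1]=0)=0; Z[34]=0
i=35: min(r-i=1, Z[2]=2)=1; Z[35]=1
i=36: i≥r, start 0; Z[36]=1 grow→box=[36,37)
i=37: i≥r, start 0; Z[37]=0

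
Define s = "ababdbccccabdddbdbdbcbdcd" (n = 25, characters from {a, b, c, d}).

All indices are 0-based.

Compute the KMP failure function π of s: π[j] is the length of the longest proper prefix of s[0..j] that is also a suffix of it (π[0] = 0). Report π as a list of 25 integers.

[0, 0, 1, 2, 0, 0, 0, 0, 0, 0, 1, 2, 0, 0, 0, 0, 0, 0, 0, 0, 0, 0, 0, 0, 0]

π[0] = 0
j=1 s[j]='b': π[1]=0 (border '')
j=2 s[j]='a': π[2]=1 (border 'a')
j=3 s[j]='b': π[3]=2 (border 'ab')
j=4 s[j]='d': k: 2→0; π[4]=0 (border '')
j=5 s[j]='b': π[5]=0 (border '')
j=6 s[j]='c': π[6]=0 (border '')
j=7 s[j]='c': π[7]=0 (border '')
j=8 s[j]='c': π[8]=0 (border '')
j=9 s[j]='c': π[9]=0 (border '')
j=10 s[j]='a': π[10]=1 (border 'a')
j=11 s[j]='b': π[11]=2 (border 'ab')
j=12 s[j]='d': k: 2→0; π[12]=0 (border '')
j=13 s[j]='d': π[13]=0 (border '')
j=14 s[j]='d': π[14]=0 (border '')
j=15 s[j]='b': π[15]=0 (border '')
j=16 s[j]='d': π[16]=0 (border '')
j=17 s[j]='b': π[17]=0 (border '')
j=18 s[j]='d': π[18]=0 (border '')
j=19 s[j]='b': π[19]=0 (border '')
j=20 s[j]='c': π[20]=0 (border '')
j=21 s[j]='b': π[21]=0 (border '')
j=22 s[j]='d': π[22]=0 (border '')
j=23 s[j]='c': π[23]=0 (border '')
j=24 s[j]='d': π[24]=0 (border '')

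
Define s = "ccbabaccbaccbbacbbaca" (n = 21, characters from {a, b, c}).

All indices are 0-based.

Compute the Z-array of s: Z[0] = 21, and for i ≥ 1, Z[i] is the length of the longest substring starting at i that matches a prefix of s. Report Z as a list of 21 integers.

[21, 1, 0, 0, 0, 0, 4, 1, 0, 0, 3, 1, 0, 0, 0, 1, 0, 0, 0, 1, 0]

Z[0]=21
i=1: outside box; Z[1]=1 scan→box=[1,2)
i=2: outside box; Z[2]=0
i=3: outside box; Z[3]=0
i=4: outside box; Z[4]=0
i=5: outside box; Z[5]=0
i=6: outside box; Z[6]=4 scan→box=[6,10)
i=7: min(r-i=3, Z[1]=1)=1; Z[7]=1
i=8: min(r-i=2, Z[2]=0)=0; Z[8]=0
i=9: min(r-i=1, Z[3]=0)=0; Z[9]=0
i=10: outside box; Z[10]=3 scan→box=[10,13)
i=11: min(r-i=2, Z[1]=1)=1; Z[11]=1
i=12: min(r-i=1, Z[2]=0)=0; Z[12]=0
i=13: outside box; Z[13]=0
i=14: outside box; Z[14]=0
i=15: outside box; Z[15]=1 scan→box=[15,16)
i=16: outside box; Z[16]=0
i=17: outside box; Z[17]=0
i=18: outside box; Z[18]=0
i=19: outside box; Z[19]=1 scan→box=[19,20)
i=20: outside box; Z[20]=0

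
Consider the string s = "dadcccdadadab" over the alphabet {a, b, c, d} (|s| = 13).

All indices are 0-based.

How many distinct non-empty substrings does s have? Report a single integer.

sorted suffixes:
  #0 SA[0]=11  'ab'
  #1 SA[1]=9  'adab'
  #2 SA[2]=7  'adadab'
  #3 SA[3]=1  'adcccdadadab'
  #4 SA[4]=12  'b'
  #5 SA[5]=3  'cccdadadab'
  #6 SA[6]=4  'ccdadadab'
  #7 SA[7]=5  'cdadadab'
  #8 SA[8]=10  'dab'
  #9 SA[9]=8  'dadab'
  #10 SA[10]=6  'dadadab'
  #11 SA[11]=0  'dadcccdadadab'
  #12 SA[12]=2  'dcccdadadab'

SA = [11, 9, 7, 1, 12, 3, 4, 5, 10, 8, 6, 0, 2]
i: (SA[i-1],SA[i]) lcp shared
  1: (11,9) 1 'a'
  2: (9,7) 3 'ada'
  3: (7,1) 2 'ad'
  4: (1,12) 0 ''
  5: (12,3) 0 ''
  6: (3,4) 2 'cc'
  7: (4,5) 1 'c'
  8: (5,10) 0 ''
  9: (10,8) 2 'da'
  10: (8,6) 4 'dada'
  11: (6,0) 3 'dad'
  12: (0,2) 1 'd'

n(n+1)/2 = 13·14/2 = 91
Σ LCP = 0 + 1 + 3 + 2 + 0 + 0 + 2 + 1 + 0 + 2 + 4 + 3 + 1 = 19
distinct = 91 − 19 = 72

72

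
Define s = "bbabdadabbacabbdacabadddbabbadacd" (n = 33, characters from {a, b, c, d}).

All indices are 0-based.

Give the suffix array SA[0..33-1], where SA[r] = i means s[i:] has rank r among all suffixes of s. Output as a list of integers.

rank→(start, suffix):
  0 → (18, 'abadddbabbadacd')
  1 → (7, 'abbacabbdacabadddbabbadacd')
  2 → (25, 'abbadacd')
  3 → (12, 'abbdacabadddbabbadacd')
  4 → (2, 'abdadabbacabbdacabadddbabbadacd')
  5 → (16, 'acabadddbabbadacd')
  6 → (10, 'acabbdacabadddbabbadacd')
  7 → (30, 'acd')
  8 → (5, 'adabbacabbdacabadddbabbadacd')
  9 → (28, 'adacd')
  10 → (20, 'adddbabbadacd')
  11 → (24, 'babbadacd')
  12 → (1, 'babdadabbacabbdacabadddbabbadacd')
  13 → (9, 'bacabbdacabadddbabbadacd')
  14 → (27, 'badacd')
  15 → (19, 'badddbabbadacd')
  16 → (0, 'bbabdadabbacabbdacabadddbabbadacd')
  17 → (8, 'bbacabbdacabadddbabbadacd')
  18 → (26, 'bbadacd')
  19 → (13, 'bbdacabadddbabbadacd')
  20 → (14, 'bdacabadddbabbadacd')
  21 → (3, 'bdadabbacabbdacabadddbabbadacd')
  22 → (17, 'cabadddbabbadacd')
  23 → (11, 'cabbdacabadddbabbadacd')
  24 → (31, 'cd')
  25 → (32, 'd')
  26 → (6, 'dabbacabbdacabadddbabbadacd')
  27 → (15, 'dacabadddbabbadacd')
  28 → (29, 'dacd')
  29 → (4, 'dadabbacabbdacabadddbabbadacd')
  30 → (23, 'dbabbadacd')
  31 → (22, 'ddbabbadacd')
  32 → (21, 'dddbabbadacd')

[18, 7, 25, 12, 2, 16, 10, 30, 5, 28, 20, 24, 1, 9, 27, 19, 0, 8, 26, 13, 14, 3, 17, 11, 31, 32, 6, 15, 29, 4, 23, 22, 21]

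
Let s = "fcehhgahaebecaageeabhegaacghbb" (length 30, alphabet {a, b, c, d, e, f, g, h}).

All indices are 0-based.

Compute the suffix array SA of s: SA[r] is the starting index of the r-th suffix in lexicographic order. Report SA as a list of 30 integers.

sorted suffixes:
  #0 SA[0]=23  'aacghbb'
  #1 SA[1]=13  'aageeabhegaacghbb'
  #2 SA[2]=18  'abhegaacghbb'
  #3 SA[3]=24  'acghbb'
  #4 SA[4]=8  'aebecaageeabhegaacghbb'
  #5 SA[5]=14  'ageeabhegaacghbb'
  #6 SA[6]=6  'ahaebecaageeabhegaacghbb'
  #7 SA[7]=29  'b'
  #8 SA[8]=28  'bb'
  #9 SA[9]=10  'becaageeabhegaacghbb'
  #10 SA[10]=19  'bhegaacghbb'
  #11 SA[11]=12  'caageeabhegaacghbb'
  #12 SA[12]=1  'cehhgahaebecaageeabhegaacghbb'
  #13 SA[13]=25  'cghbb'
  #14 SA[14]=17  'eabhegaacghbb'
  #15 SA[15]=9  'ebecaageeabhegaacghbb'
  #16 SA[16]=11  'ecaageeabhegaacghbb'
  #17 SA[17]=16  'eeabhegaacghbb'
  #18 SA[18]=21  'egaacghbb'
  #19 SA[19]=2  'ehhgahaebecaageeabhegaacghbb'
  #20 SA[20]=0  'fcehhgahaebecaageeabhegaacghbb'
  #21 SA[21]=22  'gaacghbb'
  #22 SA[22]=5  'gahaebecaageeabhegaacghbb'
  #23 SA[23]=15  'geeabhegaacghbb'
  #24 SA[24]=26  'ghbb'
  #25 SA[25]=7  'haebecaageeabhegaacghbb'
  #26 SA[26]=27  'hbb'
  #27 SA[27]=20  'hegaacghbb'
  #28 SA[28]=4  'hgahaebecaageeabhegaacghbb'
  #29 SA[29]=3  'hhgahaebecaageeabhegaacghbb'

[23, 13, 18, 24, 8, 14, 6, 29, 28, 10, 19, 12, 1, 25, 17, 9, 11, 16, 21, 2, 0, 22, 5, 15, 26, 7, 27, 20, 4, 3]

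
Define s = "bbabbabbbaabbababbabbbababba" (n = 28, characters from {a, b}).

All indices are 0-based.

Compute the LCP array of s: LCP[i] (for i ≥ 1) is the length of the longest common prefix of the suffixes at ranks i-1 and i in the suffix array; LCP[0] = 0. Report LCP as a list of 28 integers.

[0, 1, 1, 6, 2, 4, 5, 8, 3, 5, 0, 2, 2, 7, 3, 5, 9, 4, 6, 1, 3, 3, 8, 4, 5, 7, 2, 4]

rank→(start, suffix):
  0 → (27, 'a')
  1 → (9, 'aabbababbabbbababba')
  2 → (22, 'ababba')
  3 → (13, 'ababbabbbababba')
  4 → (24, 'abba')
  5 → (10, 'abbababbabbbababba')
  6 → (2, 'abbabbbaabbababbabbbababba')
  7 → (15, 'abbabbbababba')
  8 → (5, 'abbbaabbababbabbbababba')
  9 → (18, 'abbbababba')
  10 → (26, 'ba')
  11 → (8, 'baabbababbabbbababba')
  12 → (21, 'bababba')
  13 → (12, 'bababbabbbababba')
  14 → (23, 'babba')
  15 → (1, 'babbabbbaabbababbabbbababba')
  16 → (14, 'babbabbbababba')
  17 → (4, 'babbbaabbababbabbbababba')
  18 → (17, 'babbbababba')
  19 → (25, 'bba')
  20 → (7, 'bbaabbababbabbbababba')
  21 → (20, 'bbababba')
  22 → (11, 'bbababbabbbababba')
  23 → (0, 'bbabbabbbaabbababbabbbababba')
  24 → (3, 'bbabbbaabbababbabbbababba')
  25 → (16, 'bbabbbababba')
  26 → (6, 'bbbaabbababbabbbababba')
  27 → (19, 'bbbababba')

SA = [27, 9, 22, 13, 24, 10, 2, 15, 5, 18, 26, 8, 21, 12, 23, 1, 14, 4, 17, 25, 7, 20, 11, 0, 3, 16, 6, 19]
rank  pair      lcp
   1  s[27:],s[9:]  1  'a'
   2  s[9:],s[22:]  1  'a'
   3  s[22:],s[13:]  6  'ababba'
   4  s[13:],s[24:]  2  'ab'
   5  s[24:],s[10:]  4  'abba'
   6  s[10:],s[2:]  5  'abbab'
   7  s[2:],s[15:]  8  'abbabbba'
   8  s[15:],s[5:]  3  'abb'
   9  s[5:],s[18:]  5  'abbba'
  10  s[18:],s[26:]  0  ''
  11  s[26:],s[8:]  2  'ba'
  12  s[8:],s[21:]  2  'ba'
  13  s[21:],s[12:]  7  'bababba'
  14  s[12:],s[23:]  3  'bab'
  15  s[23:],s[1:]  5  'babba'
  16  s[1:],s[14:]  9  'babbabbba'
  17  s[14:],s[4:]  4  'babb'
  18  s[4:],s[17:]  6  'babbba'
  19  s[17:],s[25:]  1  'b'
  20  s[25:],s[7:]  3  'bba'
  21  s[7:],s[20:]  3  'bba'
  22  s[20:],s[11:]  8  'bbababba'
  23  s[11:],s[0:]  4  'bbab'
  24  s[0:],s[3:]  5  'bbabb'
  25  s[3:],s[16:]  7  'bbabbba'
  26  s[16:],s[6:]  2  'bb'
  27  s[6:],s[19:]  4  'bbba'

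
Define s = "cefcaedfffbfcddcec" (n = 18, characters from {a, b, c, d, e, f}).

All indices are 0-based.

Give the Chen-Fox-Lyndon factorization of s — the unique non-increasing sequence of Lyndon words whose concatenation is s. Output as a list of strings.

["cef", "c", "aedfffbfcddcec"]

emit factor 1: 'cef' (i=0, period=3)
emit factor 2: 'c' (i=3, period=1)
emit factor 3: 'aedfffbfcddcec' (i=4, period=14)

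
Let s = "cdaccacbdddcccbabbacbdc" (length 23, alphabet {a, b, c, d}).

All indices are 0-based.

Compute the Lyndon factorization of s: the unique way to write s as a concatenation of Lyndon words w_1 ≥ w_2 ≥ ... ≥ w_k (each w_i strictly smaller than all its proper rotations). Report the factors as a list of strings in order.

emit factor 1: 'cd' (i=0, period=2)
emit factor 2: 'acc' (i=2, period=3)
emit factor 3: 'acbdddcccb' (i=5, period=10)
emit factor 4: 'abbacbdc' (i=15, period=8)

["cd", "acc", "acbdddcccb", "abbacbdc"]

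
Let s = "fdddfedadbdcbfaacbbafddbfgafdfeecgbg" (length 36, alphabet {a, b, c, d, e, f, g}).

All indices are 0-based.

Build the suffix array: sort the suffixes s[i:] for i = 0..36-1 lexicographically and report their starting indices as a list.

sorted suffixes:
  #0 SA[0]=14  'aacbbafddbfgafdfeecgbg'
  #1 SA[1]=15  'acbbafddbfgafdfeecgbg'
  #2 SA[2]=7  'adbdcbfaacbbafddbfgafdfeecgbg'
  #3 SA[3]=19  'afddbfgafdfeecgbg'
  #4 SA[4]=26  'afdfeecgbg'
  #5 SA[5]=18  'bafddbfgafdfeecgbg'
  #6 SA[6]=17  'bbafddbfgafdfeecgbg'
  #7 SA[7]=9  'bdcbfaacbbafddbfgafdfeecgbg'
  #8 SA[8]=12  'bfaacbbafddbfgafdfeecgbg'
  #9 SA[9]=23  'bfgafdfeecgbg'
  #10 SA[10]=34  'bg'
  #11 SA[11]=16  'cbbafddbfgafdfeecgbg'
  #12 SA[12]=11  'cbfaacbbafddbfgafdfeecgbg'
  #13 SA[13]=32  'cgbg'
  #14 SA[14]=6  'dadbdcbfaacbbafddbfgafdfeecgbg'
  #15 SA[15]=8  'dbdcbfaacbbafddbfgafdfeecgbg'
  #16 SA[16]=22  'dbfgafdfeecgbg'
  #17 SA[17]=10  'dcbfaacbbafddbfgafdfeecgbg'
  #18 SA[18]=21  'ddbfgafdfeecgbg'
  #19 SA[19]=1  'dddfedadbdcbfaacbbafddbfgafdfeecgbg'
  #20 SA[20]=2  'ddfedadbdcbfaacbbafddbfgafdfeecgbg'
  #21 SA[21]=3  'dfedadbdcbfaacbbafddbfgafdfeecgbg'
  #22 SA[22]=28  'dfeecgbg'
  #23 SA[23]=31  'ecgbg'
  #24 SA[24]=5  'edadbdcbfaacbbafddbfgafdfeecgbg'
  #25 SA[25]=30  'eecgbg'
  #26 SA[26]=13  'faacbbafddbfgafdfeecgbg'
  #27 SA[27]=20  'fddbfgafdfeecgbg'
  #28 SA[28]=0  'fdddfedadbdcbfaacbbafddbfgafdfeecgbg'
  #29 SA[29]=27  'fdfeecgbg'
  #30 SA[30]=4  'fedadbdcbfaacbbafddbfgafdfeecgbg'
  #31 SA[31]=29  'feecgbg'
  #32 SA[32]=24  'fgafdfeecgbg'
  #33 SA[33]=35  'g'
  #34 SA[34]=25  'gafdfeecgbg'
  #35 SA[35]=33  'gbg'

[14, 15, 7, 19, 26, 18, 17, 9, 12, 23, 34, 16, 11, 32, 6, 8, 22, 10, 21, 1, 2, 3, 28, 31, 5, 30, 13, 20, 0, 27, 4, 29, 24, 35, 25, 33]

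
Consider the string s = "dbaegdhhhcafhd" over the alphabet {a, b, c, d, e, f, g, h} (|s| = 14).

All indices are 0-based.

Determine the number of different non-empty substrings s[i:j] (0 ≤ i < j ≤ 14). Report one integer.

98

sorted suffixes:
  #0 SA[0]=2  'aegdhhhcafhd'
  #1 SA[1]=10  'afhd'
  #2 SA[2]=1  'baegdhhhcafhd'
  #3 SA[3]=9  'cafhd'
  #4 SA[4]=13  'd'
  #5 SA[5]=0  'dbaegdhhhcafhd'
  #6 SA[6]=5  'dhhhcafhd'
  #7 SA[7]=3  'egdhhhcafhd'
  #8 SA[8]=11  'fhd'
  #9 SA[9]=4  'gdhhhcafhd'
  #10 SA[10]=8  'hcafhd'
  #11 SA[11]=12  'hd'
  #12 SA[12]=7  'hhcafhd'
  #13 SA[13]=6  'hhhcafhd'

SA = [2, 10, 1, 9, 13, 0, 5, 3, 11, 4, 8, 12, 7, 6]
i: (SA[i-1],SA[i]) lcp shared
  1: (2,10) 1 'a'
  2: (10,1) 0 ''
  3: (1,9) 0 ''
  4: (9,13) 0 ''
  5: (13,0) 1 'd'
  6: (0,5) 1 'd'
  7: (5,3) 0 ''
  8: (3,11) 0 ''
  9: (11,4) 0 ''
  10: (4,8) 0 ''
  11: (8,12) 1 'h'
  12: (12,7) 1 'h'
  13: (7,6) 2 'hh'

n(n+1)/2 = 14·15/2 = 105
Σ LCP = 0 + 1 + 0 + 0 + 0 + 1 + 1 + 0 + 0 + 0 + 0 + 1 + 1 + 2 = 7
distinct = 105 − 7 = 98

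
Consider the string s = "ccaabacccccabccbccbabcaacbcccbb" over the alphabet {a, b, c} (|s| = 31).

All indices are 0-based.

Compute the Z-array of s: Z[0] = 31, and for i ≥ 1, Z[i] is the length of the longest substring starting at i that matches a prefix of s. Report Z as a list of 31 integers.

Z[0]=31
i=1: i≥r, start 0; Z[1]=1 scan→box=[1,2)
i=2: i≥r, start 0; Z[2]=0
i=3: i≥r, start 0; Z[3]=0
i=4: i≥r, start 0; Z[4]=0
i=5: i≥r, start 0; Z[5]=0
i=6: i≥r, start 0; Z[6]=2 scan→box=[6,8)
i=7: min(r-i=1, Z[1]=1)=1; Z[7]=2 scan→box=[7,9)
i=8: min(r-i=1, Z[1]=1)=1; Z[8]=2 scan→box=[8,10)
i=9: min(r-i=1, Z[1]=1)=1; Z[9]=3 scan→box=[9,12)
i=10: min(r-i=2, Z[1]=1)=1; Z[10]=1
i=11: min(r-i=1, Z[2]=0)=0; Z[11]=0
i=12: i≥r, start 0; Z[12]=0
i=13: i≥r, start 0; Z[13]=2 scan→box=[13,15)
i=14: min(r-i=1, Z[1]=1)=1; Z[14]=1
i=15: i≥r, start 0; Z[15]=0
i=16: i≥r, start 0; Z[16]=2 scan→box=[16,18)
i=17: min(r-i=1, Z[1]=1)=1; Z[17]=1
i=18: i≥r, start 0; Z[18]=0
i=19: i≥r, start 0; Z[19]=0
i=20: i≥r, start 0; Z[20]=0
i=21: i≥r, start 0; Z[21]=1 scan→box=[21,22)
i=22: i≥r, start 0; Z[22]=0
i=23: i≥r, start 0; Z[23]=0
i=24: i≥r, start 0; Z[24]=1 scan→box=[24,25)
i=25: i≥r, start 0; Z[25]=0
i=26: i≥r, start 0; Z[26]=2 scan→box=[26,28)
i=27: min(r-i=1, Z[1]=1)=1; Z[27]=2 scan→box=[27,29)
i=28: min(r-i=1, Z[1]=1)=1; Z[28]=1
i=29: i≥r, start 0; Z[29]=0
i=30: i≥r, start 0; Z[30]=0

[31, 1, 0, 0, 0, 0, 2, 2, 2, 3, 1, 0, 0, 2, 1, 0, 2, 1, 0, 0, 0, 1, 0, 0, 1, 0, 2, 2, 1, 0, 0]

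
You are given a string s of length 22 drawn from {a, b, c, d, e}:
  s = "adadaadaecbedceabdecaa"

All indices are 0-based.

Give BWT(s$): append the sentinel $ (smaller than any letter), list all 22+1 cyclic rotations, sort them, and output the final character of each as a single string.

aacded$adaceedaaaebcdab

rank  rotation                 last
    0  $adadaadaecbedceabdecaa  a
    1  a$adadaadaecbedceabdeca  a
    2  aa$adadaadaecbedceabdec  c
    3  aadaecbedceabdecaa$adad  d
    4  abdecaa$adadaadaecbedce  e
    5  adaadaecbedceabdecaa$ad  d
    6  adadaadaecbedceabdecaa$  $
    7  adaecbedceabdecaa$adada  a
    8  aecbedceabdecaa$adadaad  d
    9  bdecaa$adadaadaecbedcea  a
   10  bedceabdecaa$adadaadaec  c
   11  caa$adadaadaecbedceabde  e
   12  cbedceabdecaa$adadaadae  e
   13  ceabdecaa$adadaadaecbed  d
   14  daadaecbedceabdecaa$ada  a
   15  dadaadaecbedceabdecaa$a  a
   16  daecbedceabdecaa$adadaa  a
   17  dceabdecaa$adadaadaecbe  e
   18  decaa$adadaadaecbedceab  b
   19  eabdecaa$adadaadaecbedc  c
   20  ecaa$adadaadaecbedceabd  d
   21  ecbedceabdecaa$adadaada  a
   22  edceabdecaa$adadaadaecb  b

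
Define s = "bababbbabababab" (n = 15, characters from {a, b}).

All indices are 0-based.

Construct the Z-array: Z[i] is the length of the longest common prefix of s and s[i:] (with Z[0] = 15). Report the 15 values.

Z[0]=15
i=1: i≥r, start 0; Z[1]=0
i=2: i≥r, start 0; Z[2]=3 grow→box=[2,5)
i=3: min(r-i=2, Z[1]=0)=0; Z[3]=0
i=4: min(r-i=1, Z[2]=3)=1; Z[4]=1
i=5: i≥r, start 0; Z[5]=1 grow→box=[5,6)
i=6: i≥r, start 0; Z[6]=5 grow→box=[6,11)
i=7: min(r-i=4, Z[1]=0)=0; Z[7]=0
i=8: min(r-i=3, Z[2]=3)=3; Z[8]=5 grow→box=[8,13)
i=9: min(r-i=4, Z[1]=0)=0; Z[9]=0
i=10: min(r-i=3, Z[2]=3)=3; Z[10]=5 grow→box=[10,15)
i=11: min(r-i=4, Z[1]=0)=0; Z[11]=0
i=12: min(r-i=3, Z[2]=3)=3; Z[12]=3
i=13: min(r-i=2, Z[3]=0)=0; Z[13]=0
i=14: min(r-i=1, Z[4]=1)=1; Z[14]=1

[15, 0, 3, 0, 1, 1, 5, 0, 5, 0, 5, 0, 3, 0, 1]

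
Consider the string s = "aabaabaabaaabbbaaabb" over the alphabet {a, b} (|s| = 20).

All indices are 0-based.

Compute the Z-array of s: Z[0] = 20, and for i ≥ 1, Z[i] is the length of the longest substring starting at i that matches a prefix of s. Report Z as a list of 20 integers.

Z[0]=20
i=1: fresh scan; Z[1]=1 scan→box=[1,2)
i=2: fresh scan; Z[2]=0
i=3: fresh scan; Z[3]=8 scan→box=[3,11)
i=4: min(r-i=7, Z[1]=1)=1; Z[4]=1
i=5: min(r-i=6, Z[2]=0)=0; Z[5]=0
i=6: min(r-i=5, Z[3]=8)=5; Z[6]=5
i=7: min(r-i=4, Z[4]=1)=1; Z[7]=1
i=8: min(r-i=3, Z[5]=0)=0; Z[8]=0
i=9: min(r-i=2, Z[6]=5)=2; Z[9]=2
i=10: min(r-i=1, Z[7]=1)=1; Z[10]=3 scan→box=[10,13)
i=11: min(r-i=2, Z[1]=1)=1; Z[11]=1
i=12: min(r-i=1, Z[2]=0)=0; Z[12]=0
i=13: fresh scan; Z[13]=0
i=14: fresh scan; Z[14]=0
i=15: fresh scan; Z[15]=2 scan→box=[15,17)
i=16: min(r-i=1, Z[1]=1)=1; Z[16]=3 scan→box=[16,19)
i=17: min(r-i=2, Z[1]=1)=1; Z[17]=1
i=18: min(r-i=1, Z[2]=0)=0; Z[18]=0
i=19: fresh scan; Z[19]=0

[20, 1, 0, 8, 1, 0, 5, 1, 0, 2, 3, 1, 0, 0, 0, 2, 3, 1, 0, 0]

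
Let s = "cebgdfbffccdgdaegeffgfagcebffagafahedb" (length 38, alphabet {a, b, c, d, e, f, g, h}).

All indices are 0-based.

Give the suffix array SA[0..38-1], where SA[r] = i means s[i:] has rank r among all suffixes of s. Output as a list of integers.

sorted suffixes:
  #0 SA[0]=14  'aegeffgfagcebffagafahedb'
  #1 SA[1]=31  'afahedb'
  #2 SA[2]=29  'agafahedb'
  #3 SA[3]=22  'agcebffagafahedb'
  #4 SA[4]=33  'ahedb'
  #5 SA[5]=37  'b'
  #6 SA[6]=26  'bffagafahedb'
  #7 SA[7]=6  'bffccdgdaegeffgfagcebffagafahedb'
  #8 SA[8]=2  'bgdfbffccdgdaegeffgfagcebffagafahedb'
  #9 SA[9]=9  'ccdgdaegeffgfagcebffagafahedb'
  #10 SA[10]=10  'cdgdaegeffgfagcebffagafahedb'
  #11 SA[11]=24  'cebffagafahedb'
  #12 SA[12]=0  'cebgdfbffccdgdaegeffgfagcebffagafahedb'
  #13 SA[13]=13  'daegeffgfagcebffagafahedb'
  #14 SA[14]=36  'db'
  #15 SA[15]=4  'dfbffccdgdaegeffgfagcebffagafahedb'
  #16 SA[16]=11  'dgdaegeffgfagcebffagafahedb'
  #17 SA[17]=25  'ebffagafahedb'
  #18 SA[18]=1  'ebgdfbffccdgdaegeffgfagcebffagafahedb'
  #19 SA[19]=35  'edb'
  #20 SA[20]=17  'effgfagcebffagafahedb'
  #21 SA[21]=15  'egeffgfagcebffagafahedb'
  #22 SA[22]=28  'fagafahedb'
  #23 SA[23]=21  'fagcebffagafahedb'
  #24 SA[24]=32  'fahedb'
  #25 SA[25]=5  'fbffccdgdaegeffgfagcebffagafahedb'
  #26 SA[26]=8  'fccdgdaegeffgfagcebffagafahedb'
  #27 SA[27]=27  'ffagafahedb'
  #28 SA[28]=7  'ffccdgdaegeffgfagcebffagafahedb'
  #29 SA[29]=18  'ffgfagcebffagafahedb'
  #30 SA[30]=19  'fgfagcebffagafahedb'
  #31 SA[31]=30  'gafahedb'
  #32 SA[32]=23  'gcebffagafahedb'
  #33 SA[33]=12  'gdaegeffgfagcebffagafahedb'
  #34 SA[34]=3  'gdfbffccdgdaegeffgfagcebffagafahedb'
  #35 SA[35]=16  'geffgfagcebffagafahedb'
  #36 SA[36]=20  'gfagcebffagafahedb'
  #37 SA[37]=34  'hedb'

[14, 31, 29, 22, 33, 37, 26, 6, 2, 9, 10, 24, 0, 13, 36, 4, 11, 25, 1, 35, 17, 15, 28, 21, 32, 5, 8, 27, 7, 18, 19, 30, 23, 12, 3, 16, 20, 34]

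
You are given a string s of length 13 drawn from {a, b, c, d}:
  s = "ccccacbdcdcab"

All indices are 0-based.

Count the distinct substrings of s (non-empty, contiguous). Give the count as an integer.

77

sorted suffixes:
  #0 SA[0]=11  'ab'
  #1 SA[1]=4  'acbdcdcab'
  #2 SA[2]=12  'b'
  #3 SA[3]=6  'bdcdcab'
  #4 SA[4]=10  'cab'
  #5 SA[5]=3  'cacbdcdcab'
  #6 SA[6]=5  'cbdcdcab'
  #7 SA[7]=2  'ccacbdcdcab'
  #8 SA[8]=1  'cccacbdcdcab'
  #9 SA[9]=0  'ccccacbdcdcab'
  #10 SA[10]=8  'cdcab'
  #11 SA[11]=9  'dcab'
  #12 SA[12]=7  'dcdcab'

SA = [11, 4, 12, 6, 10, 3, 5, 2, 1, 0, 8, 9, 7]
rank  pair      lcp
   1  s[11:],s[4:]  1  'a'
   2  s[4:],s[12:]  0  ''
   3  s[12:],s[6:]  1  'b'
   4  s[6:],s[10:]  0  ''
   5  s[10:],s[3:]  2  'ca'
   6  s[3:],s[5:]  1  'c'
   7  s[5:],s[2:]  1  'c'
   8  s[2:],s[1:]  2  'cc'
   9  s[1:],s[0:]  3  'ccc'
  10  s[0:],s[8:]  1  'c'
  11  s[8:],s[9:]  0  ''
  12  s[9:],s[7:]  2  'dc'

n(n+1)/2 = 13·14/2 = 91
Σ LCP = 0 + 1 + 0 + 1 + 0 + 2 + 1 + 1 + 2 + 3 + 1 + 0 + 2 = 14
distinct = 91 − 14 = 77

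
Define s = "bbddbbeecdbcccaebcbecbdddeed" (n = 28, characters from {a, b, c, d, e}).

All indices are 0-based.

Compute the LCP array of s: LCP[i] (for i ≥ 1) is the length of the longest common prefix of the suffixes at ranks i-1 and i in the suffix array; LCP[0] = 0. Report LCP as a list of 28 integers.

[0, 0, 2, 1, 2, 1, 3, 1, 2, 0, 1, 2, 1, 2, 1, 0, 1, 2, 1, 2, 2, 1, 0, 1, 2, 1, 1, 2]

rank→(start, suffix):
  0 → (14, 'aebcbecbdddeed')
  1 → (0, 'bbddbbeecdbcccaebcbecbdddeed')
  2 → (4, 'bbeecdbcccaebcbecbdddeed')
  3 → (16, 'bcbecbdddeed')
  4 → (10, 'bcccaebcbecbdddeed')
  5 → (1, 'bddbbeecdbcccaebcbecbdddeed')
  6 → (21, 'bdddeed')
  7 → (18, 'becbdddeed')
  8 → (5, 'beecdbcccaebcbecbdddeed')
  9 → (13, 'caebcbecbdddeed')
  10 → (20, 'cbdddeed')
  11 → (17, 'cbecbdddeed')
  12 → (12, 'ccaebcbecbdddeed')
  13 → (11, 'cccaebcbecbdddeed')
  14 → (8, 'cdbcccaebcbecbdddeed')
  15 → (27, 'd')
  16 → (3, 'dbbeecdbcccaebcbecbdddeed')
  17 → (9, 'dbcccaebcbecbdddeed')
  18 → (2, 'ddbbeecdbcccaebcbecbdddeed')
  19 → (22, 'dddeed')
  20 → (23, 'ddeed')
  21 → (24, 'deed')
  22 → (15, 'ebcbecbdddeed')
  23 → (19, 'ecbdddeed')
  24 → (7, 'ecdbcccaebcbecbdddeed')
  25 → (26, 'ed')
  26 → (6, 'eecdbcccaebcbecbdddeed')
  27 → (25, 'eed')

SA = [14, 0, 4, 16, 10, 1, 21, 18, 5, 13, 20, 17, 12, 11, 8, 27, 3, 9, 2, 22, 23, 24, 15, 19, 7, 26, 6, 25]
rank  pair      lcp
   1  s[14:],s[0:]  0  ''
   2  s[0:],s[4:]  2  'bb'
   3  s[4:],s[16:]  1  'b'
   4  s[16:],s[10:]  2  'bc'
   5  s[10:],s[1:]  1  'b'
   6  s[1:],s[21:]  3  'bdd'
   7  s[21:],s[18:]  1  'b'
   8  s[18:],s[5:]  2  'be'
   9  s[5:],s[13:]  0  ''
  10  s[13:],s[20:]  1  'c'
  11  s[20:],s[17:]  2  'cb'
  12  s[17:],s[12:]  1  'c'
  13  s[12:],s[11:]  2  'cc'
  14  s[11:],s[8:]  1  'c'
  15  s[8:],s[27:]  0  ''
  16  s[27:],s[3:]  1  'd'
  17  s[3:],s[9:]  2  'db'
  18  s[9:],s[2:]  1  'd'
  19  s[2:],s[22:]  2  'dd'
  20  s[22:],s[23:]  2  'dd'
  21  s[23:],s[24:]  1  'd'
  22  s[24:],s[15:]  0  ''
  23  s[15:],s[19:]  1  'e'
  24  s[19:],s[7:]  2  'ec'
  25  s[7:],s[26:]  1  'e'
  26  s[26:],s[6:]  1  'e'
  27  s[6:],s[25:]  2  'ee'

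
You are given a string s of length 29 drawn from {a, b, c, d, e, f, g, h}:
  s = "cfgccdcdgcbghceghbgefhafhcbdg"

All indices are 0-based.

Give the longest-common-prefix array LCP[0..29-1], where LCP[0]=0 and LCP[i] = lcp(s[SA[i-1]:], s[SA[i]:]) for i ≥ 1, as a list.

sorted suffixes:
  #0 SA[0]=22  'afhcbdg'
  #1 SA[1]=26  'bdg'
  #2 SA[2]=17  'bgefhafhcbdg'
  #3 SA[3]=10  'bghceghbgefhafhcbdg'
  #4 SA[4]=25  'cbdg'
  #5 SA[5]=9  'cbghceghbgefhafhcbdg'
  #6 SA[6]=3  'ccdcdgcbghceghbgefhafhcbdg'
  #7 SA[7]=4  'cdcdgcbghceghbgefhafhcbdg'
  #8 SA[8]=6  'cdgcbghceghbgefhafhcbdg'
  #9 SA[9]=13  'ceghbgefhafhcbdg'
  #10 SA[10]=0  'cfgccdcdgcbghceghbgefhafhcbdg'
  #11 SA[11]=5  'dcdgcbghceghbgefhafhcbdg'
  #12 SA[12]=27  'dg'
  #13 SA[13]=7  'dgcbghceghbgefhafhcbdg'
  #14 SA[14]=19  'efhafhcbdg'
  #15 SA[15]=14  'eghbgefhafhcbdg'
  #16 SA[16]=1  'fgccdcdgcbghceghbgefhafhcbdg'
  #17 SA[17]=20  'fhafhcbdg'
  #18 SA[18]=23  'fhcbdg'
  #19 SA[19]=28  'g'
  #20 SA[20]=8  'gcbghceghbgefhafhcbdg'
  #21 SA[21]=2  'gccdcdgcbghceghbgefhafhcbdg'
  #22 SA[22]=18  'gefhafhcbdg'
  #23 SA[23]=15  'ghbgefhafhcbdg'
  #24 SA[24]=11  'ghceghbgefhafhcbdg'
  #25 SA[25]=21  'hafhcbdg'
  #26 SA[26]=16  'hbgefhafhcbdg'
  #27 SA[27]=24  'hcbdg'
  #28 SA[28]=12  'hceghbgefhafhcbdg'

SA = [22, 26, 17, 10, 25, 9, 3, 4, 6, 13, 0, 5, 27, 7, 19, 14, 1, 20, 23, 28, 8, 2, 18, 15, 11, 21, 16, 24, 12]
i: (SA[i-1],SA[i]) lcp shared
  1: (22,26) 0 ''
  2: (26,17) 1 'b'
  3: (17,10) 2 'bg'
  4: (10,25) 0 ''
  5: (25,9) 2 'cb'
  6: (9,3) 1 'c'
  7: (3,4) 1 'c'
  8: (4,6) 2 'cd'
  9: (6,13) 1 'c'
  10: (13,0) 1 'c'
  11: (0,5) 0 ''
  12: (5,27) 1 'd'
  13: (27,7) 2 'dg'
  14: (7,19) 0 ''
  15: (19,14) 1 'e'
  16: (14,1) 0 ''
  17: (1,20) 1 'f'
  18: (20,23) 2 'fh'
  19: (23,28) 0 ''
  20: (28,8) 1 'g'
  21: (8,2) 2 'gc'
  22: (2,18) 1 'g'
  23: (18,15) 1 'g'
  24: (15,11) 2 'gh'
  25: (11,21) 0 ''
  26: (21,16) 1 'h'
  27: (16,24) 1 'h'
  28: (24,12) 2 'hc'

[0, 0, 1, 2, 0, 2, 1, 1, 2, 1, 1, 0, 1, 2, 0, 1, 0, 1, 2, 0, 1, 2, 1, 1, 2, 0, 1, 1, 2]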